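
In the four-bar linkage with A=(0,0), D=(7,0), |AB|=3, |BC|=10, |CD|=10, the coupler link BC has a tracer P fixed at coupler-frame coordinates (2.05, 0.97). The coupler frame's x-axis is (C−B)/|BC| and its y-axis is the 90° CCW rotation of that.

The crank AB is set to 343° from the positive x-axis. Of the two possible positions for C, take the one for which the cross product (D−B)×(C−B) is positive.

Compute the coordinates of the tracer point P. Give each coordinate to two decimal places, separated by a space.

A=(0,0), D=(7.00,0)
B = A + 3.00·(cos343°, sin343°) = (2.8689, -0.8771)
|BD| = 4.2232
circle(B,10.00) ∩ circle(D,10.00): a=2.1116, h=9.7745
  candidates: C₊=(2.9044,9.1228) cross=41.279; C₋=(6.9645,-9.9999) cross=-41.279
  mode + wants cross > 0 → take C=(2.9044,9.1228) (cross=41.279)
ex = (C−B)/|BC| = (0.0035,1.0000); ey = (-1.0000,0.0035)
P = B + 2.05·ex + 0.97·ey = (1.9062,1.1763)

1.91 1.18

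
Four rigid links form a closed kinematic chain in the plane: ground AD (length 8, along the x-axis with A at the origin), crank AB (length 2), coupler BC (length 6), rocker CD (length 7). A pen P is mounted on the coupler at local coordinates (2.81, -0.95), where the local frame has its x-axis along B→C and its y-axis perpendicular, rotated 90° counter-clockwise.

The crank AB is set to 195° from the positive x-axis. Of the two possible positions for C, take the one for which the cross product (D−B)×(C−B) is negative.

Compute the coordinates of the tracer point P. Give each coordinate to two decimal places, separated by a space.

A=(0,0), D=(8.00,0)
B = A + 2.00·(cos195°, sin195°) = (-1.9319, -0.5176)
|BD| = 9.9453
circle(B,6.00) ∩ circle(D,7.00): a=4.3191, h=4.1648
  candidates: C₊=(2.1646,3.8663) cross=41.420; C₋=(2.5982,-4.4520) cross=-41.420
  mode - wants cross < 0 → take C=(2.5982,-4.4520) (cross=-41.420)
ex = (C−B)/|BC| = (0.7550,-0.6557); ey = (0.6557,0.7550)
P = B + 2.81·ex + -0.95·ey = (-0.4332,-3.0775)

-0.43 -3.08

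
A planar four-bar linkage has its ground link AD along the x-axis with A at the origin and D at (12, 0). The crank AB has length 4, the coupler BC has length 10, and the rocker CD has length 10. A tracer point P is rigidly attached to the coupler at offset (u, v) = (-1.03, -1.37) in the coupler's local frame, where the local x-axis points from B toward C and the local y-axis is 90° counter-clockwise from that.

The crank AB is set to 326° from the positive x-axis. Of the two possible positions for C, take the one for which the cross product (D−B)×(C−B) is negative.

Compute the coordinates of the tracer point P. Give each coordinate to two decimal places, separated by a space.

1.61 -2.36

A=(0,0), D=(12.00,0)
B = A + 4.00·(cos326°, sin326°) = (3.3162, -2.2368)
|BD| = 8.9673
circle(B,10.00) ∩ circle(D,10.00): a=4.4836, h=8.9385
  candidates: C₊=(5.4285,7.5376) cross=80.154; C₋=(9.8877,-9.7744) cross=-80.154
  mode - wants cross < 0 → take C=(9.8877,-9.7744) (cross=-80.154)
ex = (C−B)/|BC| = (0.6572,-0.7538); ey = (0.7538,0.6572)
P = B + -1.03·ex + -1.37·ey = (1.6066,-2.3607)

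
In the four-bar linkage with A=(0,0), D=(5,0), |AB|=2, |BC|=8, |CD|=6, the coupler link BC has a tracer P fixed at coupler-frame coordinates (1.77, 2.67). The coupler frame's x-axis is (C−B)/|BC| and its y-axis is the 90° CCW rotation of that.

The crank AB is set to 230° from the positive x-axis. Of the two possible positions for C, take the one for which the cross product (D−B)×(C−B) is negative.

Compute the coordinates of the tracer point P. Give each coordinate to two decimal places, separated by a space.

A=(0,0), D=(5.00,0)
B = A + 2.00·(cos230°, sin230°) = (-1.2856, -1.5321)
|BD| = 6.4696
circle(B,8.00) ∩ circle(D,6.00): a=5.3988, h=5.9037
  candidates: C₊=(2.5616,5.4822) cross=38.194; C₋=(5.3577,-5.9893) cross=-38.194
  mode - wants cross < 0 → take C=(5.3577,-5.9893) (cross=-38.194)
ex = (C−B)/|BC| = (0.8304,-0.5572); ey = (0.5572,0.8304)
P = B + 1.77·ex + 2.67·ey = (1.6719,-0.3011)

1.67 -0.30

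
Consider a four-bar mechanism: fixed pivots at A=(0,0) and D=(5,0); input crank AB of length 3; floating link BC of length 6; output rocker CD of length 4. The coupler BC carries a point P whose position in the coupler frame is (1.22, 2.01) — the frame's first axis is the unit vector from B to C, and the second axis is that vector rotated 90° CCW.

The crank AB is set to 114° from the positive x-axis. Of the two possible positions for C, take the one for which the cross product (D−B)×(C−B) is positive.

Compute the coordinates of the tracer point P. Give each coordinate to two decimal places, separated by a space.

-0.44 4.96

A=(0,0), D=(5.00,0)
B = A + 3.00·(cos114°, sin114°) = (-1.2202, 2.7406)
|BD| = 6.7972
circle(B,6.00) ∩ circle(D,4.00): a=4.8698, h=3.5050
  candidates: C₊=(4.6494,3.9846) cross=23.824; C₋=(1.8230,-2.4303) cross=-23.824
  mode + wants cross > 0 → take C=(4.6494,3.9846) (cross=23.824)
ex = (C−B)/|BC| = (0.9783,0.2073); ey = (-0.2073,0.9783)
P = B + 1.22·ex + 2.01·ey = (-0.4434,4.9599)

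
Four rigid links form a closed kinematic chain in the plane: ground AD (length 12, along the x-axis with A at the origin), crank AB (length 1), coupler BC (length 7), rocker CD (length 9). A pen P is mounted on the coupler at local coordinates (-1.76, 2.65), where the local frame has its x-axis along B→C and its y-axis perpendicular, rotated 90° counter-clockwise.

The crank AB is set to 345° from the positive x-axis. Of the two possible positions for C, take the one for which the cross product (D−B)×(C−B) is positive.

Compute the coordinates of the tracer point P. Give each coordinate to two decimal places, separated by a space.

-2.22 -0.23

A=(0,0), D=(12.00,0)
B = A + 1.00·(cos345°, sin345°) = (0.9659, -0.2588)
|BD| = 11.0371
circle(B,7.00) ∩ circle(D,9.00): a=4.0689, h=5.6960
  candidates: C₊=(4.9001,5.5310) cross=62.867; C₋=(5.1673,-5.8578) cross=-62.867
  mode + wants cross > 0 → take C=(4.9001,5.5310) (cross=62.867)
ex = (C−B)/|BC| = (0.5620,0.8271); ey = (-0.8271,0.5620)
P = B + -1.76·ex + 2.65·ey = (-2.2151,-0.2252)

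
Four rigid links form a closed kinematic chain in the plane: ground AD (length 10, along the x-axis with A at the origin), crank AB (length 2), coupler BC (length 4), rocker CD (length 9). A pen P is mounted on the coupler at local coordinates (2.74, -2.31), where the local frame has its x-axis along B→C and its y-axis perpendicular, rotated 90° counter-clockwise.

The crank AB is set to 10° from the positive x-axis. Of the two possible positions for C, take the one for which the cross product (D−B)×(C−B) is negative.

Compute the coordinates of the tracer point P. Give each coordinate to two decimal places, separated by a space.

-0.47 -2.28

A=(0,0), D=(10.00,0)
B = A + 2.00·(cos10°, sin10°) = (1.9696, 0.3473)
|BD| = 8.0379
circle(B,4.00) ∩ circle(D,9.00): a=-0.0244, h=3.9999
  candidates: C₊=(2.1181,4.3445) cross=32.151; C₋=(1.7724,-3.6478) cross=-32.151
  mode - wants cross < 0 → take C=(1.7724,-3.6478) (cross=-32.151)
ex = (C−B)/|BC| = (-0.0493,-0.9988); ey = (0.9988,-0.0493)
P = B + 2.74·ex + -2.31·ey = (-0.4727,-2.2755)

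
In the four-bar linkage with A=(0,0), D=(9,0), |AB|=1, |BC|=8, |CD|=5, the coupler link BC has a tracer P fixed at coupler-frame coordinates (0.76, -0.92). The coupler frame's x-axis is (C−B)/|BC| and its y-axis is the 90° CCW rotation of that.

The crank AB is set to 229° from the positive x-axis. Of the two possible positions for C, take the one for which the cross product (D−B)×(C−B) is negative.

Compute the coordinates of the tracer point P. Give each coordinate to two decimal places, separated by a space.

A=(0,0), D=(9.00,0)
B = A + 1.00·(cos229°, sin229°) = (-0.6561, -0.7547)
|BD| = 9.6855
circle(B,8.00) ∩ circle(D,5.00): a=6.8561, h=4.1224
  candidates: C₊=(5.8579,3.8894) cross=39.928; C₋=(6.5004,-4.3304) cross=-39.928
  mode - wants cross < 0 → take C=(6.5004,-4.3304) (cross=-39.928)
ex = (C−B)/|BC| = (0.8946,-0.4470); ey = (0.4470,0.8946)
P = B + 0.76·ex + -0.92·ey = (-0.3874,-1.9174)

-0.39 -1.92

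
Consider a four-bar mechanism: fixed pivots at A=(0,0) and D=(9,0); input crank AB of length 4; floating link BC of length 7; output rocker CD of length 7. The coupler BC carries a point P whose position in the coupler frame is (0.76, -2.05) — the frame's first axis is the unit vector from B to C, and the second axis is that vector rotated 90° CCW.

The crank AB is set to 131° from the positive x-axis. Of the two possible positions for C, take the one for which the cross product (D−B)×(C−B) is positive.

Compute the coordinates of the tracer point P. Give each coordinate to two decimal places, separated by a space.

-1.32 1.27

A=(0,0), D=(9.00,0)
B = A + 4.00·(cos131°, sin131°) = (-2.6242, 3.0188)
|BD| = 12.0098
circle(B,7.00) ∩ circle(D,7.00): a=6.0049, h=3.5974
  candidates: C₊=(4.0921,4.9913) cross=43.204; C₋=(2.2836,-1.9724) cross=-43.204
  mode + wants cross > 0 → take C=(4.0921,4.9913) (cross=43.204)
ex = (C−B)/|BC| = (0.9595,0.2818); ey = (-0.2818,0.9595)
P = B + 0.76·ex + -2.05·ey = (-1.3174,1.2661)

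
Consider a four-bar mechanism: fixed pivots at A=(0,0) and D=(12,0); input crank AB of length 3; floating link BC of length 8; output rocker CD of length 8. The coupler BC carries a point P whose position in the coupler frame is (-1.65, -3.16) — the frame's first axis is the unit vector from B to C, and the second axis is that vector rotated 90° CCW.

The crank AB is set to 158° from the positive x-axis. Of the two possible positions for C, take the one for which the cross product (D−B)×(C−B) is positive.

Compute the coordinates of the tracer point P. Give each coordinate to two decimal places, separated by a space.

-3.39 -2.39

A=(0,0), D=(12.00,0)
B = A + 3.00·(cos158°, sin158°) = (-2.7816, 1.1238)
|BD| = 14.8242
circle(B,8.00) ∩ circle(D,8.00): a=7.4121, h=3.0101
  candidates: C₊=(4.8374,3.5633) cross=44.622; C₋=(4.3810,-2.4395) cross=-44.622
  mode + wants cross > 0 → take C=(4.8374,3.5633) (cross=44.622)
ex = (C−B)/|BC| = (0.9524,0.3049); ey = (-0.3049,0.9524)
P = B + -1.65·ex + -3.16·ey = (-3.3894,-2.3888)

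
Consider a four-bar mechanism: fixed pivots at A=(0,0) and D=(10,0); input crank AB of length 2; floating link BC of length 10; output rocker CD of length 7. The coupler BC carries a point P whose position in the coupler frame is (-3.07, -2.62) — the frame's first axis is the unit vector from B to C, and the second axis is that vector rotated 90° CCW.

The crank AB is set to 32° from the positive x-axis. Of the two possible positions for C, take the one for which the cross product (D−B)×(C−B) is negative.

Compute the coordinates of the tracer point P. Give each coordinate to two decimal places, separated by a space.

-2.27 1.79

A=(0,0), D=(10.00,0)
B = A + 2.00·(cos32°, sin32°) = (1.6961, 1.0598)
|BD| = 8.3713
circle(B,10.00) ∩ circle(D,7.00): a=7.2318, h=6.9066
  candidates: C₊=(9.7441,6.9953) cross=57.817; C₋=(7.9953,-6.7068) cross=-57.817
  mode - wants cross < 0 → take C=(7.9953,-6.7068) (cross=-57.817)
ex = (C−B)/|BC| = (0.6299,-0.7767); ey = (0.7767,0.6299)
P = B + -3.07·ex + -2.62·ey = (-2.2726,1.7938)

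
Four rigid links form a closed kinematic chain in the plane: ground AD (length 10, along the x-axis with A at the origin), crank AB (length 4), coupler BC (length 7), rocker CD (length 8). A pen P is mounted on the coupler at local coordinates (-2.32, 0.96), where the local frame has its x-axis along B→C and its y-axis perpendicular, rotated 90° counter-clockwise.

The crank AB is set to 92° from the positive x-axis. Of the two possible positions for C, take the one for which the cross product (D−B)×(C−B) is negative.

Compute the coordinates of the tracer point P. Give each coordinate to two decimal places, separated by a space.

A=(0,0), D=(10.00,0)
B = A + 4.00·(cos92°, sin92°) = (-0.1396, 3.9976)
|BD| = 10.8992
circle(B,7.00) ∩ circle(D,8.00): a=4.7615, h=5.1311
  candidates: C₊=(6.1720,7.0247) cross=55.925; C₋=(2.4081,-2.5224) cross=-55.925
  mode - wants cross < 0 → take C=(2.4081,-2.5224) (cross=-55.925)
ex = (C−B)/|BC| = (0.3640,-0.9314); ey = (0.9314,0.3640)
P = B + -2.32·ex + 0.96·ey = (-0.0898,6.5078)

-0.09 6.51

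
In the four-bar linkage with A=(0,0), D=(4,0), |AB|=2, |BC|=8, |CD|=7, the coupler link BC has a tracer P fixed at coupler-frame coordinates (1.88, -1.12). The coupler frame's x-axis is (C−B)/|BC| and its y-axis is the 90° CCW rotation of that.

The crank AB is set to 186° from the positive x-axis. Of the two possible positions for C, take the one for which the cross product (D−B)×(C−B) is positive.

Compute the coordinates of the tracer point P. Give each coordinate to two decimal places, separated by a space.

A=(0,0), D=(4.00,0)
B = A + 2.00·(cos186°, sin186°) = (-1.9890, -0.2091)
|BD| = 5.9927
circle(B,8.00) ∩ circle(D,7.00): a=4.2479, h=6.7791
  candidates: C₊=(2.0198,6.7141) cross=40.625; C₋=(2.4927,-6.8358) cross=-40.625
  mode + wants cross > 0 → take C=(2.0198,6.7141) (cross=40.625)
ex = (C−B)/|BC| = (0.5011,0.8654); ey = (-0.8654,0.5011)
P = B + 1.88·ex + -1.12·ey = (-0.0777,0.8566)

-0.08 0.86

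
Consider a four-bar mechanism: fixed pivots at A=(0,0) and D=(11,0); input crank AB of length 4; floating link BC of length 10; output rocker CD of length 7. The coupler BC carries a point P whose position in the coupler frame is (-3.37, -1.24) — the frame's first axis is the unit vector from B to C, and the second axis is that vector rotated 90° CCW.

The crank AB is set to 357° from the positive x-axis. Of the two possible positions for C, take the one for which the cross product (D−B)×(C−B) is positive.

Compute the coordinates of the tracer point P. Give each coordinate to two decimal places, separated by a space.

2.55 -3.50

A=(0,0), D=(11.00,0)
B = A + 4.00·(cos357°, sin357°) = (3.9945, -0.2093)
|BD| = 7.0086
circle(B,10.00) ∩ circle(D,7.00): a=7.1427, h=6.9987
  candidates: C₊=(10.9250,6.9996) cross=49.051; C₋=(11.3431,-6.9916) cross=-49.051
  mode + wants cross > 0 → take C=(10.9250,6.9996) (cross=49.051)
ex = (C−B)/|BC| = (0.6930,0.7209); ey = (-0.7209,0.6930)
P = B + -3.37·ex + -1.24·ey = (2.5529,-3.4981)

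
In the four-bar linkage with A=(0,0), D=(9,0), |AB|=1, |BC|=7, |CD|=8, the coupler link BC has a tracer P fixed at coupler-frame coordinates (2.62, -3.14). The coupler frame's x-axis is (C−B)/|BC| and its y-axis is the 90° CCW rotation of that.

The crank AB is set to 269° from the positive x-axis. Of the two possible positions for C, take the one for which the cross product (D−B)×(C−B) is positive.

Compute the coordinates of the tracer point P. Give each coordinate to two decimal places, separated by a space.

A=(0,0), D=(9.00,0)
B = A + 1.00·(cos269°, sin269°) = (-0.0175, -0.9998)
|BD| = 9.0727
circle(B,7.00) ∩ circle(D,8.00): a=3.7097, h=5.9362
  candidates: C₊=(3.0155,5.3090) cross=53.857; C₋=(4.3238,-6.4910) cross=-53.857
  mode + wants cross > 0 → take C=(3.0155,5.3090) (cross=53.857)
ex = (C−B)/|BC| = (0.4333,0.9013); ey = (-0.9013,0.4333)
P = B + 2.62·ex + -3.14·ey = (3.9477,0.0010)

3.95 0.00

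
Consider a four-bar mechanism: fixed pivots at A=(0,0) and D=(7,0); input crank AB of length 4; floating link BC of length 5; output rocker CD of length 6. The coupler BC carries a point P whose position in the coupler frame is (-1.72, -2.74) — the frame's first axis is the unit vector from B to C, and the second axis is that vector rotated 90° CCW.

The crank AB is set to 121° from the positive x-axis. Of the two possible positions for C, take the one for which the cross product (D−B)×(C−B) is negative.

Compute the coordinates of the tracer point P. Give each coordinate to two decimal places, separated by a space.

-5.28 3.09

A=(0,0), D=(7.00,0)
B = A + 4.00·(cos121°, sin121°) = (-2.0602, 3.4287)
|BD| = 9.6872
circle(B,5.00) ∩ circle(D,6.00): a=4.2758, h=2.5917
  candidates: C₊=(2.8562,4.3393) cross=25.107; C₋=(1.0216,-0.5087) cross=-25.107
  mode - wants cross < 0 → take C=(1.0216,-0.5087) (cross=-25.107)
ex = (C−B)/|BC| = (0.6164,-0.7875); ey = (0.7875,0.6164)
P = B + -1.72·ex + -2.74·ey = (-5.2779,3.0943)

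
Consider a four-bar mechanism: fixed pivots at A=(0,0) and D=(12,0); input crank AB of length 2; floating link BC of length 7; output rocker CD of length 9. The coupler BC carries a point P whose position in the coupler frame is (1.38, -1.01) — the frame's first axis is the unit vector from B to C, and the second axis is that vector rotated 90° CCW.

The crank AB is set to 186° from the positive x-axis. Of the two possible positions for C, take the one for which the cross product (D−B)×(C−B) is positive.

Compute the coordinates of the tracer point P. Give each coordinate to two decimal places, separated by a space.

-0.28 -0.27

A=(0,0), D=(12.00,0)
B = A + 2.00·(cos186°, sin186°) = (-1.9890, -0.2091)
|BD| = 13.9906
circle(B,7.00) ∩ circle(D,9.00): a=5.8517, h=3.8416
  candidates: C₊=(3.8046,3.7195) cross=53.746; C₋=(3.9194,-3.9628) cross=-53.746
  mode + wants cross > 0 → take C=(3.8046,3.7195) (cross=53.746)
ex = (C−B)/|BC| = (0.8277,0.5612); ey = (-0.5612,0.8277)
P = B + 1.38·ex + -1.01·ey = (-0.2800,-0.2705)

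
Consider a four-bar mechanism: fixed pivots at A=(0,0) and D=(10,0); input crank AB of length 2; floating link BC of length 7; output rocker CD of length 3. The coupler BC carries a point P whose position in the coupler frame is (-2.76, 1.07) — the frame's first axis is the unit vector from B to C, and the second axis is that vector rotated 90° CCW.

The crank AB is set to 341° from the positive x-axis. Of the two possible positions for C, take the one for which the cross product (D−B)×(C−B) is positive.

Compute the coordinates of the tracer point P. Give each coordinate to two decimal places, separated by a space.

A=(0,0), D=(10.00,0)
B = A + 2.00·(cos341°, sin341°) = (1.8910, -0.6511)
|BD| = 8.1351
circle(B,7.00) ∩ circle(D,3.00): a=6.5260, h=2.5320
  candidates: C₊=(8.1935,2.3951) cross=20.598; C₋=(8.5988,-2.6527) cross=-20.598
  mode + wants cross > 0 → take C=(8.1935,2.3951) (cross=20.598)
ex = (C−B)/|BC| = (0.9003,0.4352); ey = (-0.4352,0.9003)
P = B + -2.76·ex + 1.07·ey = (-1.0596,-0.8888)

-1.06 -0.89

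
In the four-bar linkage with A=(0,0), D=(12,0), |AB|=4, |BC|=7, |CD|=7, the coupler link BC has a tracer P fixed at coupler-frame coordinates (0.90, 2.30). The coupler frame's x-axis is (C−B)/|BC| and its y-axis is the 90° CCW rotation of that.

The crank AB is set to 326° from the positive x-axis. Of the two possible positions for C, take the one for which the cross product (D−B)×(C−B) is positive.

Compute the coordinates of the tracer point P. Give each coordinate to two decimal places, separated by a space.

A=(0,0), D=(12.00,0)
B = A + 4.00·(cos326°, sin326°) = (3.3162, -2.2368)
|BD| = 8.9673
circle(B,7.00) ∩ circle(D,7.00): a=4.4836, h=5.3756
  candidates: C₊=(6.3172,4.0873) cross=48.204; C₋=(8.9989,-6.3241) cross=-48.204
  mode + wants cross > 0 → take C=(6.3172,4.0873) (cross=48.204)
ex = (C−B)/|BC| = (0.4287,0.9034); ey = (-0.9034,0.4287)
P = B + 0.90·ex + 2.30·ey = (1.6241,-0.4376)

1.62 -0.44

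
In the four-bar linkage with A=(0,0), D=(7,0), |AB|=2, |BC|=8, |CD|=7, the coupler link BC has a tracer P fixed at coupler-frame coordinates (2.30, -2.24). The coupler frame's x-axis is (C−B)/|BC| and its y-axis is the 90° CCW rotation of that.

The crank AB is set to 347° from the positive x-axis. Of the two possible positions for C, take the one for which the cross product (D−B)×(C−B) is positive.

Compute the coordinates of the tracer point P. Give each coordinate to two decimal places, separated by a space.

4.95 0.69

A=(0,0), D=(7.00,0)
B = A + 2.00·(cos347°, sin347°) = (1.9487, -0.4499)
|BD| = 5.0713
circle(B,8.00) ∩ circle(D,7.00): a=4.0146, h=6.9198
  candidates: C₊=(5.3336,6.7987) cross=35.092; C₋=(6.5614,-6.9862) cross=-35.092
  mode + wants cross > 0 → take C=(5.3336,6.7987) (cross=35.092)
ex = (C−B)/|BC| = (0.4231,0.9061); ey = (-0.9061,0.4231)
P = B + 2.30·ex + -2.24·ey = (4.9515,0.6863)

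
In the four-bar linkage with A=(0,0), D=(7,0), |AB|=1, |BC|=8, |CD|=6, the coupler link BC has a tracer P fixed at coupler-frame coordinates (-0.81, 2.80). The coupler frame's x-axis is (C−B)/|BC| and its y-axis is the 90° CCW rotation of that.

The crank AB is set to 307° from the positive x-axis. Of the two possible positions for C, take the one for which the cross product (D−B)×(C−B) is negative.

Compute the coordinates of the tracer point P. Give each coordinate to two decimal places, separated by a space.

A=(0,0), D=(7.00,0)
B = A + 1.00·(cos307°, sin307°) = (0.6018, -0.7986)
|BD| = 6.4478
circle(B,8.00) ∩ circle(D,6.00): a=5.3952, h=5.9069
  candidates: C₊=(5.2238,5.7311) cross=38.087; C₋=(6.6871,-5.9918) cross=-38.087
  mode - wants cross < 0 → take C=(6.6871,-5.9918) (cross=-38.087)
ex = (C−B)/|BC| = (0.7607,-0.6491); ey = (0.6491,0.7607)
P = B + -0.81·ex + 2.80·ey = (1.8033,1.8570)

1.80 1.86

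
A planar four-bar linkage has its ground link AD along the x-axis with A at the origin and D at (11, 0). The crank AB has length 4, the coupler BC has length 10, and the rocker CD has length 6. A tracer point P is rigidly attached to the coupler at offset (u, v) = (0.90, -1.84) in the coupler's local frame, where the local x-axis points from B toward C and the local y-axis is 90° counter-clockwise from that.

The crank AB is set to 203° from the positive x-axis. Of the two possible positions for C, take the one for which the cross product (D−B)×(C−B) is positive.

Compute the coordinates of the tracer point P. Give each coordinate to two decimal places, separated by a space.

-2.13 -2.90

A=(0,0), D=(11.00,0)
B = A + 4.00·(cos203°, sin203°) = (-3.6820, -1.5629)
|BD| = 14.7650
circle(B,10.00) ∩ circle(D,6.00): a=9.5498, h=2.9668
  candidates: C₊=(5.5001,2.3981) cross=43.804; C₋=(6.1281,-3.5022) cross=-43.804
  mode + wants cross > 0 → take C=(5.5001,2.3981) (cross=43.804)
ex = (C−B)/|BC| = (0.9182,0.3961); ey = (-0.3961,0.9182)
P = B + 0.90·ex + -1.84·ey = (-2.1268,-2.8959)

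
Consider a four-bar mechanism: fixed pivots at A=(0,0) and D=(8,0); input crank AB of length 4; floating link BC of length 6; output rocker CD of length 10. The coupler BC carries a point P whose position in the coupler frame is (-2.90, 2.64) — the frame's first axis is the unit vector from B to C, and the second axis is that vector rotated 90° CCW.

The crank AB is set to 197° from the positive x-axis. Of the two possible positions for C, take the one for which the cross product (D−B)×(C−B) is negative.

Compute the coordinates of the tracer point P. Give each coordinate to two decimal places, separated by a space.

-3.56 2.74

A=(0,0), D=(8.00,0)
B = A + 4.00·(cos197°, sin197°) = (-3.8252, -1.1695)
|BD| = 11.8829
circle(B,6.00) ∩ circle(D,10.00): a=3.2485, h=5.0445
  candidates: C₊=(-1.0889,4.1703) cross=59.944; C₋=(-0.0960,-5.8698) cross=-59.944
  mode - wants cross < 0 → take C=(-0.0960,-5.8698) (cross=-59.944)
ex = (C−B)/|BC| = (0.6215,-0.7834); ey = (0.7834,0.6215)
P = B + -2.90·ex + 2.64·ey = (-3.5595,2.7432)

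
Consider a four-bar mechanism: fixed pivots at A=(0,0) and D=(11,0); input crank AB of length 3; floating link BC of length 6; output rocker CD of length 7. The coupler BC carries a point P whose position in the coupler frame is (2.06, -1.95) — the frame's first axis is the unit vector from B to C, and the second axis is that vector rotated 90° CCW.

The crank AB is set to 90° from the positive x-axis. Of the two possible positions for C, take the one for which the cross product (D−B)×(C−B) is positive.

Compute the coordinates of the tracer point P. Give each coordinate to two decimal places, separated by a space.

A=(0,0), D=(11.00,0)
B = A + 3.00·(cos90°, sin90°) = (0.0000, 3.0000)
|BD| = 11.4018
circle(B,6.00) ∩ circle(D,7.00): a=5.1308, h=3.1105
  candidates: C₊=(5.7684,4.6509) cross=35.465; C₋=(4.1316,-1.3509) cross=-35.465
  mode + wants cross > 0 → take C=(5.7684,4.6509) (cross=35.465)
ex = (C−B)/|BC| = (0.9614,0.2751); ey = (-0.2751,0.9614)
P = B + 2.06·ex + -1.95·ey = (2.5170,1.6921)

2.52 1.69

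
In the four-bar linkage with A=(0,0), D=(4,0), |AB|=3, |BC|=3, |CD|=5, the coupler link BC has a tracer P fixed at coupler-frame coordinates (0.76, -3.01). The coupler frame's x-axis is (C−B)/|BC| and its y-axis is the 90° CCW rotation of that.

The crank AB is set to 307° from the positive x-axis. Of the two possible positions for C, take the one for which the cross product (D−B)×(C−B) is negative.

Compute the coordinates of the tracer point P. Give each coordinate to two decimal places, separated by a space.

A=(0,0), D=(4.00,0)
B = A + 3.00·(cos307°, sin307°) = (1.8054, -2.3959)
|BD| = 3.2491
circle(B,3.00) ∩ circle(D,5.00): a=-0.8377, h=2.8807
  candidates: C₊=(-0.8846,-1.0679) cross=9.359; C₋=(3.3639,-4.9594) cross=-9.359
  mode - wants cross < 0 → take C=(3.3639,-4.9594) (cross=-9.359)
ex = (C−B)/|BC| = (0.5195,-0.8545); ey = (0.8545,0.5195)
P = B + 0.76·ex + -3.01·ey = (-0.3718,-4.6089)

-0.37 -4.61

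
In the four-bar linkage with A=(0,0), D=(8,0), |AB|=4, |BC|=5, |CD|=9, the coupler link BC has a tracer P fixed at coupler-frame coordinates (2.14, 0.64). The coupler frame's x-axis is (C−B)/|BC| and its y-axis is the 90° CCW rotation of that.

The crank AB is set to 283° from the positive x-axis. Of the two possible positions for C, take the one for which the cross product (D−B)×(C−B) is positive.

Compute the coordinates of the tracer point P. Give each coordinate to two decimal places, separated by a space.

-0.49 -2.15

A=(0,0), D=(8.00,0)
B = A + 4.00·(cos283°, sin283°) = (0.8998, -3.8975)
|BD| = 8.0996
circle(B,5.00) ∩ circle(D,9.00): a=0.5928, h=4.9647
  candidates: C₊=(-0.9695,0.7399) cross=40.212; C₋=(3.8085,-7.9644) cross=-40.212
  mode + wants cross > 0 → take C=(-0.9695,0.7399) (cross=40.212)
ex = (C−B)/|BC| = (-0.3739,0.9275); ey = (-0.9275,-0.3739)
P = B + 2.14·ex + 0.64·ey = (-0.4939,-2.1519)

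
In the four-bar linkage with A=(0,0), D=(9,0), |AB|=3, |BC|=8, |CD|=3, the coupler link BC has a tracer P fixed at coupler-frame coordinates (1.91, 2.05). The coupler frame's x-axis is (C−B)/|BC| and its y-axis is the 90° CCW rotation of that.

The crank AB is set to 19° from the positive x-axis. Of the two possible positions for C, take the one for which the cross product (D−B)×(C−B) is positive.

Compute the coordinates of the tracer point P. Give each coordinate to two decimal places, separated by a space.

A=(0,0), D=(9.00,0)
B = A + 3.00·(cos19°, sin19°) = (2.8366, 0.9767)
|BD| = 6.2404
circle(B,8.00) ∩ circle(D,3.00): a=7.5270, h=2.7101
  candidates: C₊=(10.6949,2.4753) cross=16.912; C₋=(9.8466,-2.8781) cross=-16.912
  mode + wants cross > 0 → take C=(10.6949,2.4753) (cross=16.912)
ex = (C−B)/|BC| = (0.9823,0.1873); ey = (-0.1873,0.9823)
P = B + 1.91·ex + 2.05·ey = (4.3287,3.3482)

4.33 3.35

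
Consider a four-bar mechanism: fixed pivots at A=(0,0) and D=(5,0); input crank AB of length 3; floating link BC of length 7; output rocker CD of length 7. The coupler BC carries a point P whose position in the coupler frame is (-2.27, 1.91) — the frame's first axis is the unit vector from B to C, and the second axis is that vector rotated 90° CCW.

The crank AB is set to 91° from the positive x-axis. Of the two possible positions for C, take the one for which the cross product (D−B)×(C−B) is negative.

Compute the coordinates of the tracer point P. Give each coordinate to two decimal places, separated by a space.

2.08 5.06

A=(0,0), D=(5.00,0)
B = A + 3.00·(cos91°, sin91°) = (-0.0524, 2.9995)
|BD| = 5.8757
circle(B,7.00) ∩ circle(D,7.00): a=2.9378, h=6.3537
  candidates: C₊=(5.7174,6.9631) cross=37.332; C₋=(-0.7697,-3.9636) cross=-37.332
  mode - wants cross < 0 → take C=(-0.7697,-3.9636) (cross=-37.332)
ex = (C−B)/|BC| = (-0.1025,-0.9947); ey = (0.9947,-0.1025)
P = B + -2.27·ex + 1.91·ey = (2.0802,5.0618)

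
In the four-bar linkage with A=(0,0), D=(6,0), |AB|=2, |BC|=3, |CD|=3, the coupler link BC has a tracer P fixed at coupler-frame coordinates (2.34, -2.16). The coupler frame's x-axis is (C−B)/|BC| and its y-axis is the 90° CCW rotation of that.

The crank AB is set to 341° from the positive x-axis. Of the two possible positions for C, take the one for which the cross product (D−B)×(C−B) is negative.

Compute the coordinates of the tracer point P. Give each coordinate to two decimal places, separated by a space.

A=(0,0), D=(6.00,0)
B = A + 2.00·(cos341°, sin341°) = (1.8910, -0.6511)
|BD| = 4.1602
circle(B,3.00) ∩ circle(D,3.00): a=2.0801, h=2.1617
  candidates: C₊=(3.6072,1.8095) cross=8.993; C₋=(4.2839,-2.4607) cross=-8.993
  mode - wants cross < 0 → take C=(4.2839,-2.4607) (cross=-8.993)
ex = (C−B)/|BC| = (0.7976,-0.6032); ey = (0.6032,0.7976)
P = B + 2.34·ex + -2.16·ey = (2.4546,-3.7854)

2.45 -3.79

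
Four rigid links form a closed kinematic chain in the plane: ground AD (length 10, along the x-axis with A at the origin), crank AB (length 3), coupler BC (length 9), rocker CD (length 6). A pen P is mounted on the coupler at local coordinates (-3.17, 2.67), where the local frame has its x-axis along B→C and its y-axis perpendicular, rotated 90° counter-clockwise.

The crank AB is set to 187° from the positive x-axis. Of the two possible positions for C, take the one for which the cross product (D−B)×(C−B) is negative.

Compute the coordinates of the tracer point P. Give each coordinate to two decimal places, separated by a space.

-4.89 3.31

A=(0,0), D=(10.00,0)
B = A + 3.00·(cos187°, sin187°) = (-2.9776, -0.3656)
|BD| = 12.9828
circle(B,9.00) ∩ circle(D,6.00): a=8.2245, h=3.6549
  candidates: C₊=(5.1406,3.5195) cross=47.451; C₋=(5.3465,-3.7875) cross=-47.451
  mode - wants cross < 0 → take C=(5.3465,-3.7875) (cross=-47.451)
ex = (C−B)/|BC| = (0.9249,-0.3802); ey = (0.3802,0.9249)
P = B + -3.17·ex + 2.67·ey = (-4.8944,3.3091)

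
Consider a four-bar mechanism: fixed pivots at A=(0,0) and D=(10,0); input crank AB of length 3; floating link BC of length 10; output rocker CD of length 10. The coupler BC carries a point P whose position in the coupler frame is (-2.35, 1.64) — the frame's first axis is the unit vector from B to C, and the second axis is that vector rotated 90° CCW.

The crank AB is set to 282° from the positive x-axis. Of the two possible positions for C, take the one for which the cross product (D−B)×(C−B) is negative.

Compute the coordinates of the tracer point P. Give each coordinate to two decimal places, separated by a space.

A=(0,0), D=(10.00,0)
B = A + 3.00·(cos282°, sin282°) = (0.6237, -2.9344)
|BD| = 9.8247
circle(B,10.00) ∩ circle(D,10.00): a=4.9124, h=8.7103
  candidates: C₊=(2.7103,6.8454) cross=85.576; C₋=(7.9134,-9.7799) cross=-85.576
  mode - wants cross < 0 → take C=(7.9134,-9.7799) (cross=-85.576)
ex = (C−B)/|BC| = (0.7290,-0.6845); ey = (0.6845,0.7290)
P = B + -2.35·ex + 1.64·ey = (0.0333,-0.1303)

0.03 -0.13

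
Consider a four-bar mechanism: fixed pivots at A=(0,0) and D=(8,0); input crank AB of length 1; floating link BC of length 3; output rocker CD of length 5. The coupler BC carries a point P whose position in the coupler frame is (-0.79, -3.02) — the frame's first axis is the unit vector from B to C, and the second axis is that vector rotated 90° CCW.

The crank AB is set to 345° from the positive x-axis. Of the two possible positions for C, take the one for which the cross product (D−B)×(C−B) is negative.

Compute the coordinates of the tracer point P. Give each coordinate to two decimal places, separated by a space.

A=(0,0), D=(8.00,0)
B = A + 1.00·(cos345°, sin345°) = (0.9659, -0.2588)
|BD| = 7.0388
circle(B,3.00) ∩ circle(D,5.00): a=2.3829, h=1.8226
  candidates: C₊=(3.2802,1.6502) cross=12.829; C₋=(3.4142,-1.9926) cross=-12.829
  mode - wants cross < 0 → take C=(3.4142,-1.9926) (cross=-12.829)
ex = (C−B)/|BC| = (0.8161,-0.5779); ey = (0.5779,0.8161)
P = B + -0.79·ex + -3.02·ey = (-1.4241,-2.2669)

-1.42 -2.27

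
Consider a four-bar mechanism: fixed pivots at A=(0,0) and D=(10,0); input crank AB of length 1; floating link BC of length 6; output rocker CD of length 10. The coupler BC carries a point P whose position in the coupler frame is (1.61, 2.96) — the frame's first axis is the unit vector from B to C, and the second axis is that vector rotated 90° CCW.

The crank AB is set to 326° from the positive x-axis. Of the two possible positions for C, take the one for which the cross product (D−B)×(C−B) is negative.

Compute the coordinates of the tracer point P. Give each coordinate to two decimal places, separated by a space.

A=(0,0), D=(10.00,0)
B = A + 1.00·(cos326°, sin326°) = (0.8290, -0.5592)
|BD| = 9.1880
circle(B,6.00) ∩ circle(D,10.00): a=1.1112, h=5.8962
  candidates: C₊=(1.5793,5.3937) cross=54.174; C₋=(2.2970,-6.3768) cross=-54.174
  mode - wants cross < 0 → take C=(2.2970,-6.3768) (cross=-54.174)
ex = (C−B)/|BC| = (0.2447,-0.9696); ey = (0.9696,0.2447)
P = B + 1.61·ex + 2.96·ey = (4.0930,-1.3961)

4.09 -1.40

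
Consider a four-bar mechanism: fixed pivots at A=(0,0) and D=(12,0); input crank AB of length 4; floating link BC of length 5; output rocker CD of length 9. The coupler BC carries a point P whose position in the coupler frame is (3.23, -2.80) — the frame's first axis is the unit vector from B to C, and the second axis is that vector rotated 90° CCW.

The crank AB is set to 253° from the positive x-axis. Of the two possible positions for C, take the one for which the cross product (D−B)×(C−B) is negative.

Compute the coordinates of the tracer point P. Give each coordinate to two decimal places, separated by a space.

A=(0,0), D=(12.00,0)
B = A + 4.00·(cos253°, sin253°) = (-1.1695, -3.8252)
|BD| = 13.7138
circle(B,5.00) ∩ circle(D,9.00): a=4.8151, h=1.3470
  candidates: C₊=(3.0788,-1.1886) cross=18.472; C₋=(3.8303,-3.7756) cross=-18.472
  mode - wants cross < 0 → take C=(3.8303,-3.7756) (cross=-18.472)
ex = (C−B)/|BC| = (1.0000,0.0099); ey = (-0.0099,1.0000)
P = B + 3.23·ex + -2.80·ey = (2.0881,-6.5931)

2.09 -6.59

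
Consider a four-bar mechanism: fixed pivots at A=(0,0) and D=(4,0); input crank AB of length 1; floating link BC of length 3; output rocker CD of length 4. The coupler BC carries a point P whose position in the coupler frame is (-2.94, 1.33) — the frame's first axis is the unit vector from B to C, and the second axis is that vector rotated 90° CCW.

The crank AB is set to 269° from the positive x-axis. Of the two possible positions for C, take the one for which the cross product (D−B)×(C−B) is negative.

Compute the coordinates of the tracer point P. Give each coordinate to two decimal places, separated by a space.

A=(0,0), D=(4.00,0)
B = A + 1.00·(cos269°, sin269°) = (-0.0175, -0.9998)
|BD| = 4.1400
circle(B,3.00) ∩ circle(D,4.00): a=1.2246, h=2.7387
  candidates: C₊=(0.5095,1.9535) cross=11.338; C₋=(1.8323,-3.3617) cross=-11.338
  mode - wants cross < 0 → take C=(1.8323,-3.3617) (cross=-11.338)
ex = (C−B)/|BC| = (0.6166,-0.7873); ey = (0.7873,0.6166)
P = B + -2.94·ex + 1.33·ey = (-0.7831,2.1348)

-0.78 2.13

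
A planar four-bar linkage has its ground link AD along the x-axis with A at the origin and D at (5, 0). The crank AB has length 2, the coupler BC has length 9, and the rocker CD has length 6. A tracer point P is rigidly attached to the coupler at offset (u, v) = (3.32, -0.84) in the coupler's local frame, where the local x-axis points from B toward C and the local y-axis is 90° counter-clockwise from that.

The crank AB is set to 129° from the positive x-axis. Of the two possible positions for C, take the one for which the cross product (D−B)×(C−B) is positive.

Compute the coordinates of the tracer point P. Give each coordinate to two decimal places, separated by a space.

2.07 2.36

A=(0,0), D=(5.00,0)
B = A + 2.00·(cos129°, sin129°) = (-1.2586, 1.5543)
|BD| = 6.4488
circle(B,9.00) ∩ circle(D,6.00): a=6.7134, h=5.9942
  candidates: C₊=(6.7016,5.7537) cross=38.655; C₋=(3.8121,-5.8812) cross=-38.655
  mode + wants cross > 0 → take C=(6.7016,5.7537) (cross=38.655)
ex = (C−B)/|BC| = (0.8845,0.4666); ey = (-0.4666,0.8845)
P = B + 3.32·ex + -0.84·ey = (2.0697,2.3604)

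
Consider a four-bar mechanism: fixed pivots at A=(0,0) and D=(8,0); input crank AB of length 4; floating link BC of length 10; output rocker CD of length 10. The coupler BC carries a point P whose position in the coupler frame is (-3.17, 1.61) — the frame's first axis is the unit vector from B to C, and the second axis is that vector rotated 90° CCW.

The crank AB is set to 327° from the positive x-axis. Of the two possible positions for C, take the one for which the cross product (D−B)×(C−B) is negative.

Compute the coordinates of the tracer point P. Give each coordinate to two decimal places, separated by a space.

A=(0,0), D=(8.00,0)
B = A + 4.00·(cos327°, sin327°) = (3.3547, -2.1786)
|BD| = 5.1308
circle(B,10.00) ∩ circle(D,10.00): a=2.5654, h=9.6653
  candidates: C₊=(1.5734,7.6615) cross=49.591; C₋=(9.7813,-9.8401) cross=-49.591
  mode - wants cross < 0 → take C=(9.7813,-9.8401) (cross=-49.591)
ex = (C−B)/|BC| = (0.6427,-0.7662); ey = (0.7662,0.6427)
P = B + -3.17·ex + 1.61·ey = (2.5510,1.2848)

2.55 1.28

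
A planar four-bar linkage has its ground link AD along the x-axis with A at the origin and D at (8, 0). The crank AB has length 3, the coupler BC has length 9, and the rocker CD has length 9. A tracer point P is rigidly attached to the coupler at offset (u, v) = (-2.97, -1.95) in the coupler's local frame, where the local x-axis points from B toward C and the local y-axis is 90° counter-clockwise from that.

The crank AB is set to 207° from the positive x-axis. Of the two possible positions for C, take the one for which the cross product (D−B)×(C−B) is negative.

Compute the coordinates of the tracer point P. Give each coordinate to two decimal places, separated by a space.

-6.14 -0.58

A=(0,0), D=(8.00,0)
B = A + 3.00·(cos207°, sin207°) = (-2.6730, -1.3620)
|BD| = 10.7596
circle(B,9.00) ∩ circle(D,9.00): a=5.3798, h=7.2151
  candidates: C₊=(1.7502,6.4761) cross=77.632; C₋=(3.5768,-7.8381) cross=-77.632
  mode - wants cross < 0 → take C=(3.5768,-7.8381) (cross=-77.632)
ex = (C−B)/|BC| = (0.6944,-0.7196); ey = (0.7196,0.6944)
P = B + -2.97·ex + -1.95·ey = (-6.1386,-0.5790)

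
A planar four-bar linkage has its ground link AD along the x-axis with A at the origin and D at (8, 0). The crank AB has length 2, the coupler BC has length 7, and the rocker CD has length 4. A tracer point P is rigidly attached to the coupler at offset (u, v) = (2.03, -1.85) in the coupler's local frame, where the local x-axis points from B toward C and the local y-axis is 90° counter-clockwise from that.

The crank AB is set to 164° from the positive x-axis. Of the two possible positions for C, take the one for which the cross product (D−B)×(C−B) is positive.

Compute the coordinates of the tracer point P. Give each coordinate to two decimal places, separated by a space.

0.53 -0.69

A=(0,0), D=(8.00,0)
B = A + 2.00·(cos164°, sin164°) = (-1.9225, 0.5513)
|BD| = 9.9378
circle(B,7.00) ∩ circle(D,4.00): a=6.6292, h=2.2479
  candidates: C₊=(4.8212,2.4280) cross=22.340; C₋=(4.5718,-2.0609) cross=-22.340
  mode + wants cross > 0 → take C=(4.8212,2.4280) (cross=22.340)
ex = (C−B)/|BC| = (0.9634,0.2681); ey = (-0.2681,0.9634)
P = B + 2.03·ex + -1.85·ey = (0.5292,-0.6867)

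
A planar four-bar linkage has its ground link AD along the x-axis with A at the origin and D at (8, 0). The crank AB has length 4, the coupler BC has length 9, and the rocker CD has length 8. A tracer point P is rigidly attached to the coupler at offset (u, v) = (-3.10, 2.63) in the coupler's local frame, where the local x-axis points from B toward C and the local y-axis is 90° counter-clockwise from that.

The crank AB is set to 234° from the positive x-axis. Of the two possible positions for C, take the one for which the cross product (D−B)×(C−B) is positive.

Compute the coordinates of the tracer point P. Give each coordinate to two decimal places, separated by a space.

A=(0,0), D=(8.00,0)
B = A + 4.00·(cos234°, sin234°) = (-2.3511, -3.2361)
|BD| = 10.8452
circle(B,9.00) ∩ circle(D,8.00): a=6.2064, h=6.5178
  candidates: C₊=(1.6277,4.8367) cross=70.686; C₋=(5.5173,-7.6050) cross=-70.686
  mode + wants cross > 0 → take C=(1.6277,4.8367) (cross=70.686)
ex = (C−B)/|BC| = (0.4421,0.8970); ey = (-0.8970,0.4421)
P = B + -3.10·ex + 2.63·ey = (-6.0807,-4.8540)

-6.08 -4.85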